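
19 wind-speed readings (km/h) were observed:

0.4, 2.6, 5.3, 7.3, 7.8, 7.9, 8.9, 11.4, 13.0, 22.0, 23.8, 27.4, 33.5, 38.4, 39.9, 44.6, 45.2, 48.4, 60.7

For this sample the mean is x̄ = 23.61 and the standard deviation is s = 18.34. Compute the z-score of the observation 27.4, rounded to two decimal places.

0.21

z = (27.4 − 23.61) / 18.34 = 0.21.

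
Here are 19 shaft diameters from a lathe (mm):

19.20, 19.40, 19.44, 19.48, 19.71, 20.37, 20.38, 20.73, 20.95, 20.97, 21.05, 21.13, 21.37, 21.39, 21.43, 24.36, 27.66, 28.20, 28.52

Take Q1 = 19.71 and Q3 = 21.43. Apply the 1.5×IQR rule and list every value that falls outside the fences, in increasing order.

24.36, 27.66, 28.20, 28.52

IQR = Q3 − Q1 = 21.43 − 19.71 = 1.72.
Lower fence = Q1 − 1.5·IQR = 19.71 − 2.58 = 17.13.
Upper fence = Q3 + 1.5·IQR = 21.43 + 2.58 = 24.01.
24.36 > 24.01 → outlier.
27.66 > 24.01 → outlier.
28.20 > 24.01 → outlier.
28.52 > 24.01 → outlier.
All remaining values lie within [17.13, 24.01].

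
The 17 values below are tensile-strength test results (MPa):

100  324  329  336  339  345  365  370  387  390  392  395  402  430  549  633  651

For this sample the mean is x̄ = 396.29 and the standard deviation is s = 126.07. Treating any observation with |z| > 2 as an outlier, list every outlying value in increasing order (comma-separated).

100, 651

Cutoffs at x̄ ± 2s: 396.29 ± 2·126.07 = [144.15, 648.43].
100: z = -2.35, |z| > 2 → outlier.
651: z = 2.02, |z| > 2 → outlier.
Every other value lies within [144.15, 648.43].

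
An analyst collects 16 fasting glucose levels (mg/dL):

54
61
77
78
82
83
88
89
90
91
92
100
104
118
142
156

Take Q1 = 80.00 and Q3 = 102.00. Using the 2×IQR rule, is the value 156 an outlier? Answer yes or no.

yes

IQR = Q3 − Q1 = 102.00 − 80.00 = 22.00.
Lower fence = Q1 − 2·IQR = 80.00 − 44.00 = 36.00.
Upper fence = Q3 + 2·IQR = 102.00 + 44.00 = 146.00.
156 lies above the upper fence.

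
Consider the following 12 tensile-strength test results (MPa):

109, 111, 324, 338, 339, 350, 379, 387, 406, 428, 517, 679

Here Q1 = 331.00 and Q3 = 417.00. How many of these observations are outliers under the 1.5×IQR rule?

IQR = 86.00; fences at 331.00 − 129.00 = 202.00 and 417.00 + 129.00 = 546.00.
Outside the cutoffs: 109, 111, 679.

3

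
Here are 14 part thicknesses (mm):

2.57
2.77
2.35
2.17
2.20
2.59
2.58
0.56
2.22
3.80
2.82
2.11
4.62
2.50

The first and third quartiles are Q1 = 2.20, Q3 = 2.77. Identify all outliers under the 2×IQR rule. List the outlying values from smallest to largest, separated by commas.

IQR = Q3 − Q1 = 2.77 − 2.20 = 0.57.
Lower fence = Q1 − 2·IQR = 2.20 − 1.14 = 1.06.
Upper fence = Q3 + 2·IQR = 2.77 + 1.14 = 3.91.
0.56 < 1.06 → outlier.
4.62 > 3.91 → outlier.
All remaining values lie within [1.06, 3.91].

0.56, 4.62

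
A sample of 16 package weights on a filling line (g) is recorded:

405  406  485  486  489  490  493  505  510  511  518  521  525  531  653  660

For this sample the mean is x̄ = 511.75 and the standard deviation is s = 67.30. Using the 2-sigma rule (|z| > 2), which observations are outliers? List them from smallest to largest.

Cutoffs at x̄ ± 2s: 511.75 ± 2·67.30 = [377.15, 646.35].
653: z = 2.10, |z| > 2 → outlier.
660: z = 2.20, |z| > 2 → outlier.
Every other value lies within [377.15, 646.35].

653, 660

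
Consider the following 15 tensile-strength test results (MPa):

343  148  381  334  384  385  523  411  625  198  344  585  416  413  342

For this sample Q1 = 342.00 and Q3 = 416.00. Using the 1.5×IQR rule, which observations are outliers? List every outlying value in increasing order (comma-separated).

148, 198, 585, 625

IQR = Q3 − Q1 = 416.00 − 342.00 = 74.00.
Lower fence = Q1 − 1.5·IQR = 342.00 − 111.00 = 231.00.
Upper fence = Q3 + 1.5·IQR = 416.00 + 111.00 = 527.00.
148 < 231.00 → outlier.
198 < 231.00 → outlier.
585 > 527.00 → outlier.
625 > 527.00 → outlier.
All remaining values lie within [231.00, 527.00].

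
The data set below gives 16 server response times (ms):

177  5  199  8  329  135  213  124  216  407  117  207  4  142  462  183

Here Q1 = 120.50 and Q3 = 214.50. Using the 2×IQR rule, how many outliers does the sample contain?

IQR = 94.00; fences at 120.50 − 188.00 = -67.50 and 214.50 + 188.00 = 402.50.
Outside the cutoffs: 407, 462.

2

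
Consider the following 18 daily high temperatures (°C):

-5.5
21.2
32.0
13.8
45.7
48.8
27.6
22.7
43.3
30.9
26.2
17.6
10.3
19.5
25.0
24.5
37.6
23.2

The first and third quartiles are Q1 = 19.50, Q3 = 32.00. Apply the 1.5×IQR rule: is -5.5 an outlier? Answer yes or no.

IQR = Q3 − Q1 = 32.00 − 19.50 = 12.50.
Lower fence = Q1 − 1.5·IQR = 19.50 − 18.75 = 0.75.
Upper fence = Q3 + 1.5·IQR = 32.00 + 18.75 = 50.75.
-5.5 lies below the lower fence.

yes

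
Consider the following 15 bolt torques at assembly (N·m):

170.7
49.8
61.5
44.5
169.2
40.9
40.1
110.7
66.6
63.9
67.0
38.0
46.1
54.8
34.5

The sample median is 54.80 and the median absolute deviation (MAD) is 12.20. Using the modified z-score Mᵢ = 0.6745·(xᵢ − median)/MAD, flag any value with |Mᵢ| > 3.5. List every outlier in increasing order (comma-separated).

|Mᵢ| > 3.5 ⇔ |xᵢ − 54.80| > 3.5·12.20/0.6745 = 63.31.
So outliers lie outside [-8.51, 118.11].
169.2: M = 6.32 → outlier.
170.7: M = 6.41 → outlier.

169.2, 170.7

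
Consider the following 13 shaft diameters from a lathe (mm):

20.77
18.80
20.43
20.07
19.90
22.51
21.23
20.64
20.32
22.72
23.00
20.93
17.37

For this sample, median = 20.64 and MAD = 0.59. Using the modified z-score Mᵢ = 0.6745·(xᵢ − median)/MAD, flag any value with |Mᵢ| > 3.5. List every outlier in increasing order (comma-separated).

17.37

|Mᵢ| > 3.5 ⇔ |xᵢ − 20.64| > 3.5·0.59/0.6745 = 3.06.
So outliers lie outside [17.58, 23.70].
17.37: M = -3.74 → outlier.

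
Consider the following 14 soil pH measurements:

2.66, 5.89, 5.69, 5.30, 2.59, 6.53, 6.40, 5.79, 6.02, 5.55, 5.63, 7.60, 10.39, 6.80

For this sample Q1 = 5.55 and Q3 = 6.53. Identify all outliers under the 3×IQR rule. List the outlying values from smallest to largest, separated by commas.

IQR = Q3 − Q1 = 6.53 − 5.55 = 0.98.
Lower fence = Q1 − 3·IQR = 5.55 − 2.94 = 2.61.
Upper fence = Q3 + 3·IQR = 6.53 + 2.94 = 9.47.
2.59 < 2.61 → outlier.
10.39 > 9.47 → outlier.
All remaining values lie within [2.61, 9.47].

2.59, 10.39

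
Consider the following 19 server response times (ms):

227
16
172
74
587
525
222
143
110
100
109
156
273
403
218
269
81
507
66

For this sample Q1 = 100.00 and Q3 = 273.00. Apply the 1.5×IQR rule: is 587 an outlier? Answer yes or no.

yes

IQR = Q3 − Q1 = 273.00 − 100.00 = 173.00.
Lower fence = Q1 − 1.5·IQR = 100.00 − 259.50 = -159.50.
Upper fence = Q3 + 1.5·IQR = 273.00 + 259.50 = 532.50.
587 lies above the upper fence.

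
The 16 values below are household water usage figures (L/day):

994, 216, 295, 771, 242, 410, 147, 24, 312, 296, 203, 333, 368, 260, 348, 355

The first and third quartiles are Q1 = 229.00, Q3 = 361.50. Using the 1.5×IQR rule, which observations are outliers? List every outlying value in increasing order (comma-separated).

24, 771, 994

IQR = Q3 − Q1 = 361.50 − 229.00 = 132.50.
Lower fence = Q1 − 1.5·IQR = 229.00 − 198.75 = 30.25.
Upper fence = Q3 + 1.5·IQR = 361.50 + 198.75 = 560.25.
24 < 30.25 → outlier.
771 > 560.25 → outlier.
994 > 560.25 → outlier.
All remaining values lie within [30.25, 560.25].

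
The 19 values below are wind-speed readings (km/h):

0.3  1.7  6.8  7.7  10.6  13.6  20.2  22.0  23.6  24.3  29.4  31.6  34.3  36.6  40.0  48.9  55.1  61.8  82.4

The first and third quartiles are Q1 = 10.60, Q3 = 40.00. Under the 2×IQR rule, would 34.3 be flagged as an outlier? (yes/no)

IQR = Q3 − Q1 = 40.00 − 10.60 = 29.40.
Lower fence = Q1 − 2·IQR = 10.60 − 58.80 = -48.20.
Upper fence = Q3 + 2·IQR = 40.00 + 58.80 = 98.80.
34.3 lies within [-48.20, 98.80].

no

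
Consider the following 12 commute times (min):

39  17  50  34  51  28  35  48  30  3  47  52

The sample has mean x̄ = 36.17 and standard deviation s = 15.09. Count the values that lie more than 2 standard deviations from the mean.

1

Cutoffs: x̄ ± 2s = [5.99, 66.35].
Outside the cutoffs: 3.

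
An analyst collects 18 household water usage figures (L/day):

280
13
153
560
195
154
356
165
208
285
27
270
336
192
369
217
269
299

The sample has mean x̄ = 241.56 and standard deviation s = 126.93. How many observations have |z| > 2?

1

Cutoffs: x̄ ± 2s = [-12.30, 495.42].
Outside the cutoffs: 560.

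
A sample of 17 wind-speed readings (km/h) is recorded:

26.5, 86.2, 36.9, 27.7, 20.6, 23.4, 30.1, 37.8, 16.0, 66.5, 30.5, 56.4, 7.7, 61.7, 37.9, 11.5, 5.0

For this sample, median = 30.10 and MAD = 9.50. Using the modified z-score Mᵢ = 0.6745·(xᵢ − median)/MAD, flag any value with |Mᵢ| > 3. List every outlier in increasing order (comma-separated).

86.2

|Mᵢ| > 3 ⇔ |xᵢ − 30.10| > 3·9.50/0.6745 = 42.25.
So outliers lie outside [-12.15, 72.35].
86.2: M = 3.98 → outlier.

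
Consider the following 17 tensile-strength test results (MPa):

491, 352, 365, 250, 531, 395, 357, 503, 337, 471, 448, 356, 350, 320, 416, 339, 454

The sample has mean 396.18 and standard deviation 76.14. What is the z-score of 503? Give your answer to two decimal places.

z = (503 − 396.18) / 76.14 = 1.40.

1.40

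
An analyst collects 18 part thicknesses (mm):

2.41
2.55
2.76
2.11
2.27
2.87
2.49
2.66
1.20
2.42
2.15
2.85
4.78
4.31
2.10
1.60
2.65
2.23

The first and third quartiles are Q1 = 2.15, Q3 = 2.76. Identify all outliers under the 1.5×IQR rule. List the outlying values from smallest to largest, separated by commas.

1.20, 4.31, 4.78

IQR = Q3 − Q1 = 2.76 − 2.15 = 0.61.
Lower fence = Q1 − 1.5·IQR = 2.15 − 0.915 = 1.235.
Upper fence = Q3 + 1.5·IQR = 2.76 + 0.915 = 3.675.
1.20 < 1.235 → outlier.
4.31 > 3.675 → outlier.
4.78 > 3.675 → outlier.
All remaining values lie within [1.235, 3.675].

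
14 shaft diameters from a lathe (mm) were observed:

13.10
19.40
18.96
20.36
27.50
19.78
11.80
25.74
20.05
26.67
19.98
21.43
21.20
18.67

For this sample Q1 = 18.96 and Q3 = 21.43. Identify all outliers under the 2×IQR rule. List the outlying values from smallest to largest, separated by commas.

11.80, 13.10, 26.67, 27.50

IQR = Q3 − Q1 = 21.43 − 18.96 = 2.47.
Lower fence = Q1 − 2·IQR = 18.96 − 4.94 = 14.02.
Upper fence = Q3 + 2·IQR = 21.43 + 4.94 = 26.37.
11.80 < 14.02 → outlier.
13.10 < 14.02 → outlier.
26.67 > 26.37 → outlier.
27.50 > 26.37 → outlier.
All remaining values lie within [14.02, 26.37].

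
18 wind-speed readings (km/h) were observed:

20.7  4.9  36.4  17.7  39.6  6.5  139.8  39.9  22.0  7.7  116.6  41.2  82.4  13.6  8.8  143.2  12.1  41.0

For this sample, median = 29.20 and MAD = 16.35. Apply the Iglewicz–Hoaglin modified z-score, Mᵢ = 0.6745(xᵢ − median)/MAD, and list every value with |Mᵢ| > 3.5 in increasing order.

|Mᵢ| > 3.5 ⇔ |xᵢ − 29.20| > 3.5·16.35/0.6745 = 84.84.
So outliers lie outside [-55.64, 114.04].
116.6: M = 3.61 → outlier.
139.8: M = 4.56 → outlier.
143.2: M = 4.70 → outlier.

116.6, 139.8, 143.2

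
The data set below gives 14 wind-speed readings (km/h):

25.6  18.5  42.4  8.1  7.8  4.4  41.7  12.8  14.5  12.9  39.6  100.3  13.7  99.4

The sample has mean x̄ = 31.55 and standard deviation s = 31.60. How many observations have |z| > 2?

2

Cutoffs: x̄ ± 2s = [-31.65, 94.75].
Outside the cutoffs: 99.4, 100.3.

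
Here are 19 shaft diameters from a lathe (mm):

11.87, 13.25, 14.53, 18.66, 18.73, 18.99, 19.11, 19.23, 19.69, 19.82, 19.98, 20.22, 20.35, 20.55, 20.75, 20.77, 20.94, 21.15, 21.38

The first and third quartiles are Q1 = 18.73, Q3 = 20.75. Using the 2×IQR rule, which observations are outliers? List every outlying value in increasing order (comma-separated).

11.87, 13.25, 14.53

IQR = Q3 − Q1 = 20.75 − 18.73 = 2.02.
Lower fence = Q1 − 2·IQR = 18.73 − 4.04 = 14.69.
Upper fence = Q3 + 2·IQR = 20.75 + 4.04 = 24.79.
11.87 < 14.69 → outlier.
13.25 < 14.69 → outlier.
14.53 < 14.69 → outlier.
All remaining values lie within [14.69, 24.79].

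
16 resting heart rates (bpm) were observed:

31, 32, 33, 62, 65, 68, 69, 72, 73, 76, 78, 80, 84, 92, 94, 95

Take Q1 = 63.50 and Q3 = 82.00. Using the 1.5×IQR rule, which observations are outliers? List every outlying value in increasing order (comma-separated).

IQR = Q3 − Q1 = 82.00 − 63.50 = 18.50.
Lower fence = Q1 − 1.5·IQR = 63.50 − 27.75 = 35.75.
Upper fence = Q3 + 1.5·IQR = 82.00 + 27.75 = 109.75.
31 < 35.75 → outlier.
32 < 35.75 → outlier.
33 < 35.75 → outlier.
All remaining values lie within [35.75, 109.75].

31, 32, 33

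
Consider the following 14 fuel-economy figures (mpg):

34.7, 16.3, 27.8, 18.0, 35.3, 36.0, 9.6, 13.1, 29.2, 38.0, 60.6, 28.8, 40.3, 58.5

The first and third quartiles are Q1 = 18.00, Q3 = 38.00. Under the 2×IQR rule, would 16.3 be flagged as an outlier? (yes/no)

no

IQR = Q3 − Q1 = 38.00 − 18.00 = 20.00.
Lower fence = Q1 − 2·IQR = 18.00 − 40.00 = -22.00.
Upper fence = Q3 + 2·IQR = 38.00 + 40.00 = 78.00.
16.3 lies within [-22.00, 78.00].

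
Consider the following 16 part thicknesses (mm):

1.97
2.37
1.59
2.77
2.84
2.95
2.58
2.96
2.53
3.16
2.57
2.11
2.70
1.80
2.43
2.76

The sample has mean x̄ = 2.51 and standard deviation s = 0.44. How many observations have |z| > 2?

1

Cutoffs: x̄ ± 2s = [1.63, 3.39].
Outside the cutoffs: 1.59.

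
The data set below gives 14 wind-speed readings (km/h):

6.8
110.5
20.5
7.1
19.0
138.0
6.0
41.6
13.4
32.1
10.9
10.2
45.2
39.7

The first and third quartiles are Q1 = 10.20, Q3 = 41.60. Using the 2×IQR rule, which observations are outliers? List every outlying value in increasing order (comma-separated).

110.5, 138.0

IQR = Q3 − Q1 = 41.60 − 10.20 = 31.40.
Lower fence = Q1 − 2·IQR = 10.20 − 62.80 = -52.60.
Upper fence = Q3 + 2·IQR = 41.60 + 62.80 = 104.40.
110.5 > 104.40 → outlier.
138.0 > 104.40 → outlier.
All remaining values lie within [-52.60, 104.40].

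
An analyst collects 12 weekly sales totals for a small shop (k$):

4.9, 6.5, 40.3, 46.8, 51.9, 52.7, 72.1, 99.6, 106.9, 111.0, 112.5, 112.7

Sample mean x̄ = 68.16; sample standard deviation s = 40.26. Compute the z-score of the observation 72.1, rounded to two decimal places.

0.10

z = (72.1 − 68.16) / 40.26 = 0.10.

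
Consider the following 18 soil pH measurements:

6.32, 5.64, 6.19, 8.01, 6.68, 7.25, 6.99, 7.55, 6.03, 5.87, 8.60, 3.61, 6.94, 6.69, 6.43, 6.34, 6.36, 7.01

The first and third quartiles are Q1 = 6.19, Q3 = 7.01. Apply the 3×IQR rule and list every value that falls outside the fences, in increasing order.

IQR = Q3 − Q1 = 7.01 − 6.19 = 0.82.
Lower fence = Q1 − 3·IQR = 6.19 − 2.46 = 3.73.
Upper fence = Q3 + 3·IQR = 7.01 + 2.46 = 9.47.
3.61 < 3.73 → outlier.
All remaining values lie within [3.73, 9.47].

3.61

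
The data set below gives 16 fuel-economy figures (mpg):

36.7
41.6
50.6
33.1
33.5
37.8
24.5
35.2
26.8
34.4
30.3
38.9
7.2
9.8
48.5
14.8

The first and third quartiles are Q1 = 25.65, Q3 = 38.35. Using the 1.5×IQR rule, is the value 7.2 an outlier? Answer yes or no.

no

IQR = Q3 − Q1 = 38.35 − 25.65 = 12.70.
Lower fence = Q1 − 1.5·IQR = 25.65 − 19.05 = 6.60.
Upper fence = Q3 + 1.5·IQR = 38.35 + 19.05 = 57.40.
7.2 lies within [6.60, 57.40].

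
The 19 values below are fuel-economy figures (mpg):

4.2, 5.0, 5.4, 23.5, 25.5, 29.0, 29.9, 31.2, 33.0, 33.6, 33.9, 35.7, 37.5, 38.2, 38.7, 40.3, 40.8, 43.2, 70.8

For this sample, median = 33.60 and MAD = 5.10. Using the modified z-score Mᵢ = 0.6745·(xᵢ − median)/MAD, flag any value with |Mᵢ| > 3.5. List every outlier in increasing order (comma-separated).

|Mᵢ| > 3.5 ⇔ |xᵢ − 33.60| > 3.5·5.10/0.6745 = 26.46.
So outliers lie outside [7.14, 60.06].
4.2: M = -3.89 → outlier.
5.0: M = -3.78 → outlier.
5.4: M = -3.73 → outlier.
70.8: M = 4.92 → outlier.

4.2, 5.0, 5.4, 70.8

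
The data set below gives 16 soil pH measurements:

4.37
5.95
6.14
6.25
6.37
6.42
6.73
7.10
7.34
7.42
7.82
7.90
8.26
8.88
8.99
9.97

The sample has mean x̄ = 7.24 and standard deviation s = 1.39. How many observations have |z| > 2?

Cutoffs: x̄ ± 2s = [4.46, 10.02].
Outside the cutoffs: 4.37.

1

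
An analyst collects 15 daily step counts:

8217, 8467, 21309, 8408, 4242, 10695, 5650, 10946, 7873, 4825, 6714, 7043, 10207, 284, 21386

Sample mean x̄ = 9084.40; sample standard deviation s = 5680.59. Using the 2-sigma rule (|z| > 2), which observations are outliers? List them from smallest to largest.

Cutoffs at x̄ ± 2s: 9084.40 ± 2·5680.59 = [-2276.78, 20445.58].
21309: z = 2.15, |z| > 2 → outlier.
21386: z = 2.17, |z| > 2 → outlier.
Every other value lies within [-2276.78, 20445.58].

21309, 21386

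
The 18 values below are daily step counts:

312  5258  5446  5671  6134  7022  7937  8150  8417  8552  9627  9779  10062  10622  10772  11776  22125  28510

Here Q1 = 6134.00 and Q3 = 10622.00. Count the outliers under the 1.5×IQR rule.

IQR = 4488.00; fences at 6134.00 − 6732.00 = -598.00 and 10622.00 + 6732.00 = 17354.00.
Outside the cutoffs: 22125, 28510.

2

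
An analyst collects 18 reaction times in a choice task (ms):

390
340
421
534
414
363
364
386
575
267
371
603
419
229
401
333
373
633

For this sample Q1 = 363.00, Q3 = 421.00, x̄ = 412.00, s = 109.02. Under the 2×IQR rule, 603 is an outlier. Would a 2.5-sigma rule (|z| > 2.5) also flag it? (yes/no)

z = (603 − 412.00) / 109.02 = 1.75.
|z| = 1.75 ≤ 2.5.

no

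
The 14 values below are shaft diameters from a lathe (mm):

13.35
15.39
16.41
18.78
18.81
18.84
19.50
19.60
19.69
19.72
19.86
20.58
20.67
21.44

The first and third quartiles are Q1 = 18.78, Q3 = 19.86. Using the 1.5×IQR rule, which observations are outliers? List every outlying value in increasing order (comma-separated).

13.35, 15.39, 16.41

IQR = Q3 − Q1 = 19.86 − 18.78 = 1.08.
Lower fence = Q1 − 1.5·IQR = 18.78 − 1.62 = 17.16.
Upper fence = Q3 + 1.5·IQR = 19.86 + 1.62 = 21.48.
13.35 < 17.16 → outlier.
15.39 < 17.16 → outlier.
16.41 < 17.16 → outlier.
All remaining values lie within [17.16, 21.48].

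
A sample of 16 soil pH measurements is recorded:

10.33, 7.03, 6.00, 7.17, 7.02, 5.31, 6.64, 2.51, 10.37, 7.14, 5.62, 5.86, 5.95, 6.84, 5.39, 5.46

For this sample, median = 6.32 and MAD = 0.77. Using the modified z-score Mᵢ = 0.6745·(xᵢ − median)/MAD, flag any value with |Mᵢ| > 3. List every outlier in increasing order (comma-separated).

2.51, 10.33, 10.37

|Mᵢ| > 3 ⇔ |xᵢ − 6.32| > 3·0.77/0.6745 = 3.42.
So outliers lie outside [2.90, 9.74].
2.51: M = -3.34 → outlier.
10.33: M = 3.51 → outlier.
10.37: M = 3.55 → outlier.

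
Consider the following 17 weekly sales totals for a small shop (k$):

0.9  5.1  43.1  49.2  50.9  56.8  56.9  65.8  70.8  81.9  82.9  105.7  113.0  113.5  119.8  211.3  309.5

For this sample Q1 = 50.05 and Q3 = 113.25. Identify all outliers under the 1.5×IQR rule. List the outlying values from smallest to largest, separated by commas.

IQR = Q3 − Q1 = 113.25 − 50.05 = 63.20.
Lower fence = Q1 − 1.5·IQR = 50.05 − 94.80 = -44.75.
Upper fence = Q3 + 1.5·IQR = 113.25 + 94.80 = 208.05.
211.3 > 208.05 → outlier.
309.5 > 208.05 → outlier.
All remaining values lie within [-44.75, 208.05].

211.3, 309.5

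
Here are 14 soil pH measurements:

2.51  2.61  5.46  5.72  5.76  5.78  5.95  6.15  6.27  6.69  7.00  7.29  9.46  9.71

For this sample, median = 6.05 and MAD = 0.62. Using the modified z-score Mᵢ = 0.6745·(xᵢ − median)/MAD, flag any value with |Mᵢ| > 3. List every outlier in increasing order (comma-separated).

|Mᵢ| > 3 ⇔ |xᵢ − 6.05| > 3·0.62/0.6745 = 2.76.
So outliers lie outside [3.29, 8.81].
2.51: M = -3.85 → outlier.
2.61: M = -3.74 → outlier.
9.46: M = 3.71 → outlier.
9.71: M = 3.98 → outlier.

2.51, 2.61, 9.46, 9.71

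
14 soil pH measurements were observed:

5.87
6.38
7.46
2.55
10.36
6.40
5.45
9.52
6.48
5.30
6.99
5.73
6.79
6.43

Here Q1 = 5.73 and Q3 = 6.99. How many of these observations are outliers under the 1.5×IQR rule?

3

IQR = 1.26; fences at 5.73 − 1.89 = 3.84 and 6.99 + 1.89 = 8.88.
Outside the cutoffs: 2.55, 9.52, 10.36.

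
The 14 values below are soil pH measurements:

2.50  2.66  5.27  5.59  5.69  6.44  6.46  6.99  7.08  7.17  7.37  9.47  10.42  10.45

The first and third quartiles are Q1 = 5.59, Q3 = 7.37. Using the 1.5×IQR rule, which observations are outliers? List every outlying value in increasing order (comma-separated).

IQR = Q3 − Q1 = 7.37 − 5.59 = 1.78.
Lower fence = Q1 − 1.5·IQR = 5.59 − 2.67 = 2.92.
Upper fence = Q3 + 1.5·IQR = 7.37 + 2.67 = 10.04.
2.50 < 2.92 → outlier.
2.66 < 2.92 → outlier.
10.42 > 10.04 → outlier.
10.45 > 10.04 → outlier.
All remaining values lie within [2.92, 10.04].

2.50, 2.66, 10.42, 10.45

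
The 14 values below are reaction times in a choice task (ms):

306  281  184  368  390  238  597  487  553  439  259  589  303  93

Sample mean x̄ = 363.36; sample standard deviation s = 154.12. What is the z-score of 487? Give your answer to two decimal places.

0.80

z = (487 − 363.36) / 154.12 = 0.80.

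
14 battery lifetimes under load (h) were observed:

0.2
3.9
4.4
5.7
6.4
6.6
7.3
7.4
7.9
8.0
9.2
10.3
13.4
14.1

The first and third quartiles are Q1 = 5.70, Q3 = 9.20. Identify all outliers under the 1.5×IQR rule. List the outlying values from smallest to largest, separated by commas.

IQR = Q3 − Q1 = 9.20 − 5.70 = 3.50.
Lower fence = Q1 − 1.5·IQR = 5.70 − 5.25 = 0.45.
Upper fence = Q3 + 1.5·IQR = 9.20 + 5.25 = 14.45.
0.2 < 0.45 → outlier.
All remaining values lie within [0.45, 14.45].

0.2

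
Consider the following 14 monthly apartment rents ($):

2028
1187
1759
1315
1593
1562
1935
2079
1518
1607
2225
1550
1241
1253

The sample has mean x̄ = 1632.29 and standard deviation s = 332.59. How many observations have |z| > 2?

Cutoffs: x̄ ± 2s = [967.11, 2297.47].
Every value lies within the cutoffs.

0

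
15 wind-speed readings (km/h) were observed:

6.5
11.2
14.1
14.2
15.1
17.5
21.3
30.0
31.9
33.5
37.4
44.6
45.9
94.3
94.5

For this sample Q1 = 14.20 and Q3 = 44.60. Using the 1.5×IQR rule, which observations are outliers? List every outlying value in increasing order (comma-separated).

94.3, 94.5

IQR = Q3 − Q1 = 44.60 − 14.20 = 30.40.
Lower fence = Q1 − 1.5·IQR = 14.20 − 45.60 = -31.40.
Upper fence = Q3 + 1.5·IQR = 44.60 + 45.60 = 90.20.
94.3 > 90.20 → outlier.
94.5 > 90.20 → outlier.
All remaining values lie within [-31.40, 90.20].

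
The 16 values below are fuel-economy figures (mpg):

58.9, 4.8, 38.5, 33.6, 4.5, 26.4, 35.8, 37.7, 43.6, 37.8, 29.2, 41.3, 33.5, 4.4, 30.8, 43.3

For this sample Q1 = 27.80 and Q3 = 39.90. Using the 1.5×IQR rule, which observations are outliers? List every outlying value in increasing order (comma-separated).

IQR = Q3 − Q1 = 39.90 − 27.80 = 12.10.
Lower fence = Q1 − 1.5·IQR = 27.80 − 18.15 = 9.65.
Upper fence = Q3 + 1.5·IQR = 39.90 + 18.15 = 58.05.
4.4 < 9.65 → outlier.
4.5 < 9.65 → outlier.
4.8 < 9.65 → outlier.
58.9 > 58.05 → outlier.
All remaining values lie within [9.65, 58.05].

4.4, 4.5, 4.8, 58.9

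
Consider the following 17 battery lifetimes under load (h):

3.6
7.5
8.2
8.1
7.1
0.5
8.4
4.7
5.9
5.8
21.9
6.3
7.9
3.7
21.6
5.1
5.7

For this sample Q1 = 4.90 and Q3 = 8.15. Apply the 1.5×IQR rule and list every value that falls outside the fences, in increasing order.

21.6, 21.9

IQR = Q3 − Q1 = 8.15 − 4.90 = 3.25.
Lower fence = Q1 − 1.5·IQR = 4.90 − 4.875 = 0.025.
Upper fence = Q3 + 1.5·IQR = 8.15 + 4.875 = 13.025.
21.6 > 13.025 → outlier.
21.9 > 13.025 → outlier.
All remaining values lie within [0.025, 13.025].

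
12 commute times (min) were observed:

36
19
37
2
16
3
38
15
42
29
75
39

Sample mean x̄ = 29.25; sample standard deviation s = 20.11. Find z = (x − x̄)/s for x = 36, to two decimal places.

z = (36 − 29.25) / 20.11 = 0.34.

0.34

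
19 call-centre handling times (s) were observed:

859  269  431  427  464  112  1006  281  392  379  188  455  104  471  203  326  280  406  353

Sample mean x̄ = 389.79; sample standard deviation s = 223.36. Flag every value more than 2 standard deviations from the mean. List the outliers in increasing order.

Cutoffs at x̄ ± 2s: 389.79 ± 2·223.36 = [-56.93, 836.51].
859: z = 2.10, |z| > 2 → outlier.
1006: z = 2.76, |z| > 2 → outlier.
Every other value lies within [-56.93, 836.51].

859, 1006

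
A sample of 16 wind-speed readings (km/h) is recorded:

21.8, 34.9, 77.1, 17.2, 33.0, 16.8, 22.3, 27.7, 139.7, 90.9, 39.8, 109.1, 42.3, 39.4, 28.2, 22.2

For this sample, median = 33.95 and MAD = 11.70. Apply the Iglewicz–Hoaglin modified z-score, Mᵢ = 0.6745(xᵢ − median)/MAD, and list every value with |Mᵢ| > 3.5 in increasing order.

|Mᵢ| > 3.5 ⇔ |xᵢ − 33.95| > 3.5·11.70/0.6745 = 60.71.
So outliers lie outside [-26.76, 94.66].
109.1: M = 4.33 → outlier.
139.7: M = 6.10 → outlier.

109.1, 139.7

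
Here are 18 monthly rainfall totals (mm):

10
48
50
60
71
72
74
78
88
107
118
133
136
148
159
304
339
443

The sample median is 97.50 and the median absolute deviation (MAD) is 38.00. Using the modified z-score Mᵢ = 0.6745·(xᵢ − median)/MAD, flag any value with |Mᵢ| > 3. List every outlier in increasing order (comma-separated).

|Mᵢ| > 3 ⇔ |xᵢ − 97.50| > 3·38.00/0.6745 = 169.01.
So outliers lie outside [-71.51, 266.51].
304: M = 3.67 → outlier.
339: M = 4.29 → outlier.
443: M = 6.13 → outlier.

304, 339, 443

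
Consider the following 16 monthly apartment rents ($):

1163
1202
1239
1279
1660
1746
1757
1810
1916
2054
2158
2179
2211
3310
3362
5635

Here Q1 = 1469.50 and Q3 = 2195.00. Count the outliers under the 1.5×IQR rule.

3

IQR = 725.50; fences at 1469.50 − 1088.25 = 381.25 and 2195.00 + 1088.25 = 3283.25.
Outside the cutoffs: 3310, 3362, 5635.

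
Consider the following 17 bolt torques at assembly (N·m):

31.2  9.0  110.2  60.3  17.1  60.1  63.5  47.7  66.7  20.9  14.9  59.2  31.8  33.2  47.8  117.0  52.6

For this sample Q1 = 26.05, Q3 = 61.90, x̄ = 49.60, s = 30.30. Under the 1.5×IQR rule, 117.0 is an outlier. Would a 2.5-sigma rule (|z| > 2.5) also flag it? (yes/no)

no

z = (117.0 − 49.60) / 30.30 = 2.22.
|z| = 2.22 ≤ 2.5.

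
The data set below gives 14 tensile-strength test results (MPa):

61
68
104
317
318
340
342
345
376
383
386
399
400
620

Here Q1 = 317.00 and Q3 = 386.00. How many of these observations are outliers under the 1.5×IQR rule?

IQR = 69.00; fences at 317.00 − 103.50 = 213.50 and 386.00 + 103.50 = 489.50.
Outside the cutoffs: 61, 68, 104, 620.

4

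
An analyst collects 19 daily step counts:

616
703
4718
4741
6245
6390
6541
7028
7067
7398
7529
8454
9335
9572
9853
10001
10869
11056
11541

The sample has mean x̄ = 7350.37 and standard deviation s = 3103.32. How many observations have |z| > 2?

2

Cutoffs: x̄ ± 2s = [1143.73, 13557.01].
Outside the cutoffs: 616, 703.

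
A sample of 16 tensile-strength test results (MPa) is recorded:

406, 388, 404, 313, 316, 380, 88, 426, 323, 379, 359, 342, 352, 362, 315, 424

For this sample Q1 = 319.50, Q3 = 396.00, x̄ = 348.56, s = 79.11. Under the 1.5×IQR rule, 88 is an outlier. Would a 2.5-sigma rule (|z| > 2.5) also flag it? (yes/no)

yes

z = (88 − 348.56) / 79.11 = -3.29.
|z| = 3.29 > 2.5.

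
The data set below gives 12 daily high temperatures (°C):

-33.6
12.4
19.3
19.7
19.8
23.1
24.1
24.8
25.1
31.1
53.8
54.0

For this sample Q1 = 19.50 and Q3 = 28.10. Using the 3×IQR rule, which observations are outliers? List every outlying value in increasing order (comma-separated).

-33.6, 54.0

IQR = Q3 − Q1 = 28.10 − 19.50 = 8.60.
Lower fence = Q1 − 3·IQR = 19.50 − 25.80 = -6.30.
Upper fence = Q3 + 3·IQR = 28.10 + 25.80 = 53.90.
-33.6 < -6.30 → outlier.
54.0 > 53.90 → outlier.
All remaining values lie within [-6.30, 53.90].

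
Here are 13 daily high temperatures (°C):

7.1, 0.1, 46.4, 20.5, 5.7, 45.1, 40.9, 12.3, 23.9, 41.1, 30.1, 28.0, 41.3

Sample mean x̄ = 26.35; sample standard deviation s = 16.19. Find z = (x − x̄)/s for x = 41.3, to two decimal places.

z = (41.3 − 26.35) / 16.19 = 0.92.

0.92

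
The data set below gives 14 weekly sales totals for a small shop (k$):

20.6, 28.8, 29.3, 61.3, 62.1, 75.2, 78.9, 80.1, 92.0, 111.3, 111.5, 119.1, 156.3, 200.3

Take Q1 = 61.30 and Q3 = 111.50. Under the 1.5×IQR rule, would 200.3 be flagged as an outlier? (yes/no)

yes

IQR = Q3 − Q1 = 111.50 − 61.30 = 50.20.
Lower fence = Q1 − 1.5·IQR = 61.30 − 75.30 = -14.00.
Upper fence = Q3 + 1.5·IQR = 111.50 + 75.30 = 186.80.
200.3 lies above the upper fence.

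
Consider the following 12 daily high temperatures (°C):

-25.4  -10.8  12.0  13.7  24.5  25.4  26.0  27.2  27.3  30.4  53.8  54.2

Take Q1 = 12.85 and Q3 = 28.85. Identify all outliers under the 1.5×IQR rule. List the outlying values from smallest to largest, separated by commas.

-25.4, 53.8, 54.2

IQR = Q3 − Q1 = 28.85 − 12.85 = 16.00.
Lower fence = Q1 − 1.5·IQR = 12.85 − 24.00 = -11.15.
Upper fence = Q3 + 1.5·IQR = 28.85 + 24.00 = 52.85.
-25.4 < -11.15 → outlier.
53.8 > 52.85 → outlier.
54.2 > 52.85 → outlier.
All remaining values lie within [-11.15, 52.85].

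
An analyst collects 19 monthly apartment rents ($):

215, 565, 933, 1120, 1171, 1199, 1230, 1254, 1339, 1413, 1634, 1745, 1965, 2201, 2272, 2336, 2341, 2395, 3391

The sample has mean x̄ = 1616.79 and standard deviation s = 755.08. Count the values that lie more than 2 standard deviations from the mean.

1

Cutoffs: x̄ ± 2s = [106.63, 3126.95].
Outside the cutoffs: 3391.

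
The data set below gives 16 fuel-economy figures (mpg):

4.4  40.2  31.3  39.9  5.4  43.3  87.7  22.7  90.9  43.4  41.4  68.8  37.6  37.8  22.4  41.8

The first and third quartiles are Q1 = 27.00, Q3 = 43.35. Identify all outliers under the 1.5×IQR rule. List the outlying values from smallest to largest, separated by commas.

IQR = Q3 − Q1 = 43.35 − 27.00 = 16.35.
Lower fence = Q1 − 1.5·IQR = 27.00 − 24.525 = 2.475.
Upper fence = Q3 + 1.5·IQR = 43.35 + 24.525 = 67.875.
68.8 > 67.875 → outlier.
87.7 > 67.875 → outlier.
90.9 > 67.875 → outlier.
All remaining values lie within [2.475, 67.875].

68.8, 87.7, 90.9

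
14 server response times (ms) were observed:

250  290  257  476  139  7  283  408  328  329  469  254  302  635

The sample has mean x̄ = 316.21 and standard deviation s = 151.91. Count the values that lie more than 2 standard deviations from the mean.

2

Cutoffs: x̄ ± 2s = [12.39, 620.03].
Outside the cutoffs: 7, 635.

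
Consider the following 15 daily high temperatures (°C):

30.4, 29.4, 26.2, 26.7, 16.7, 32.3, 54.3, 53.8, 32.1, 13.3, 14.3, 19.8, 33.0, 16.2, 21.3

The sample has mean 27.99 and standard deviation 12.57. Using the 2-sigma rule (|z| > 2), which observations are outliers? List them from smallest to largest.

Cutoffs at x̄ ± 2s: 27.99 ± 2·12.57 = [2.85, 53.13].
53.8: z = 2.05, |z| > 2 → outlier.
54.3: z = 2.09, |z| > 2 → outlier.
Every other value lies within [2.85, 53.13].

53.8, 54.3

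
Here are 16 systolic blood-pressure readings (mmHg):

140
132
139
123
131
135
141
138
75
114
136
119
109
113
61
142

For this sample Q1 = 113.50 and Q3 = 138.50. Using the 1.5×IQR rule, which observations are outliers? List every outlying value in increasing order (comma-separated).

61, 75

IQR = Q3 − Q1 = 138.50 − 113.50 = 25.00.
Lower fence = Q1 − 1.5·IQR = 113.50 − 37.50 = 76.00.
Upper fence = Q3 + 1.5·IQR = 138.50 + 37.50 = 176.00.
61 < 76.00 → outlier.
75 < 76.00 → outlier.
All remaining values lie within [76.00, 176.00].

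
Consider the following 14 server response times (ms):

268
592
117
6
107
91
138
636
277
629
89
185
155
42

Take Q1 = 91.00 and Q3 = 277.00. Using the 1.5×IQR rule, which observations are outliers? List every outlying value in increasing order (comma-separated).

IQR = Q3 − Q1 = 277.00 − 91.00 = 186.00.
Lower fence = Q1 − 1.5·IQR = 91.00 − 279.00 = -188.00.
Upper fence = Q3 + 1.5·IQR = 277.00 + 279.00 = 556.00.
592 > 556.00 → outlier.
629 > 556.00 → outlier.
636 > 556.00 → outlier.
All remaining values lie within [-188.00, 556.00].

592, 629, 636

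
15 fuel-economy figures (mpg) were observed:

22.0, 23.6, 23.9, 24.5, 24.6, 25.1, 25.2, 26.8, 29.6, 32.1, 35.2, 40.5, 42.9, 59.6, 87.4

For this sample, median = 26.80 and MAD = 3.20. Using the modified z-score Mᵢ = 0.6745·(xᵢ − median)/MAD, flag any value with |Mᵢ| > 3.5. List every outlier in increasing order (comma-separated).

59.6, 87.4

|Mᵢ| > 3.5 ⇔ |xᵢ − 26.80| > 3.5·3.20/0.6745 = 16.60.
So outliers lie outside [10.20, 43.40].
59.6: M = 6.91 → outlier.
87.4: M = 12.77 → outlier.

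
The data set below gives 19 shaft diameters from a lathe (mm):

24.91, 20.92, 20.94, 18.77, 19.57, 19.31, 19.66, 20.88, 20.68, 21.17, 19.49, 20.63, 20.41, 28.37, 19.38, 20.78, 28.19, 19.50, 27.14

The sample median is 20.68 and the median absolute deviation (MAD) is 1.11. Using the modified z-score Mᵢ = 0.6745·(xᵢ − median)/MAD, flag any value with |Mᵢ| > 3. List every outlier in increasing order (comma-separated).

|Mᵢ| > 3 ⇔ |xᵢ − 20.68| > 3·1.11/0.6745 = 4.94.
So outliers lie outside [15.74, 25.62].
27.14: M = 3.93 → outlier.
28.19: M = 4.56 → outlier.
28.37: M = 4.67 → outlier.

27.14, 28.19, 28.37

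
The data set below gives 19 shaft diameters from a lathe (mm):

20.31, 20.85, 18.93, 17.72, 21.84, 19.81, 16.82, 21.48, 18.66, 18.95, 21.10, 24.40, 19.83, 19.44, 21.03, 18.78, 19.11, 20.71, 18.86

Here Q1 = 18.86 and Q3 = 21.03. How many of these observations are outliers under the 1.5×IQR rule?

1

IQR = 2.17; fences at 18.86 − 3.255 = 15.605 and 21.03 + 3.255 = 24.285.
Outside the cutoffs: 24.40.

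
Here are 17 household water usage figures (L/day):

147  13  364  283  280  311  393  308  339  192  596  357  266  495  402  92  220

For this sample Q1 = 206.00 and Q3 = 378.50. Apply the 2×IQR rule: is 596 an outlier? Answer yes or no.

no

IQR = Q3 − Q1 = 378.50 − 206.00 = 172.50.
Lower fence = Q1 − 2·IQR = 206.00 − 345.00 = -139.00.
Upper fence = Q3 + 2·IQR = 378.50 + 345.00 = 723.50.
596 lies within [-139.00, 723.50].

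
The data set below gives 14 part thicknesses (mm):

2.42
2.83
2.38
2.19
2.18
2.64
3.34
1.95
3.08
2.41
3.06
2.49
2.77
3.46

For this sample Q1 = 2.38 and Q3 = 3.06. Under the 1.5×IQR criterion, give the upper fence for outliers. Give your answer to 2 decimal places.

4.08

IQR = Q3 − Q1 = 3.06 − 2.38 = 0.68.
Lower fence = Q1 − 1.5·IQR = 2.38 − 1.02 = 1.36.
Upper fence = Q3 + 1.5·IQR = 3.06 + 1.02 = 4.08.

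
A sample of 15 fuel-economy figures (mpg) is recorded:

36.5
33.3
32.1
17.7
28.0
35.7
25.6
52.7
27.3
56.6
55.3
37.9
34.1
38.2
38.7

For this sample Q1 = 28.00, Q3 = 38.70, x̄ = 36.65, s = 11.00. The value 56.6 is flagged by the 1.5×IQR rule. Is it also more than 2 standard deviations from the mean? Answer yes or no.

no

z = (56.6 − 36.65) / 11.00 = 1.81.
|z| = 1.81 ≤ 2.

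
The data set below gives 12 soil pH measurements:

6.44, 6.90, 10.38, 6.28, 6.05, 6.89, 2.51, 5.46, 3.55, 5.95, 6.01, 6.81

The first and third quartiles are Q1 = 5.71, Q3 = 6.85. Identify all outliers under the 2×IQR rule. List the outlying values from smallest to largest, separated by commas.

2.51, 10.38

IQR = Q3 − Q1 = 6.85 − 5.71 = 1.14.
Lower fence = Q1 − 2·IQR = 5.71 − 2.28 = 3.43.
Upper fence = Q3 + 2·IQR = 6.85 + 2.28 = 9.13.
2.51 < 3.43 → outlier.
10.38 > 9.13 → outlier.
All remaining values lie within [3.43, 9.13].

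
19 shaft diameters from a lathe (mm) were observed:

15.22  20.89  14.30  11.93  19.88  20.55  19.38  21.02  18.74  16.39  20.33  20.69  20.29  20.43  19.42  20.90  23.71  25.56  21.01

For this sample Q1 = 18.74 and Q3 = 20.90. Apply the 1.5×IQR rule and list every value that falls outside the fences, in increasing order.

11.93, 14.30, 15.22, 25.56

IQR = Q3 − Q1 = 20.90 − 18.74 = 2.16.
Lower fence = Q1 − 1.5·IQR = 18.74 − 3.24 = 15.50.
Upper fence = Q3 + 1.5·IQR = 20.90 + 3.24 = 24.14.
11.93 < 15.50 → outlier.
14.30 < 15.50 → outlier.
15.22 < 15.50 → outlier.
25.56 > 24.14 → outlier.
All remaining values lie within [15.50, 24.14].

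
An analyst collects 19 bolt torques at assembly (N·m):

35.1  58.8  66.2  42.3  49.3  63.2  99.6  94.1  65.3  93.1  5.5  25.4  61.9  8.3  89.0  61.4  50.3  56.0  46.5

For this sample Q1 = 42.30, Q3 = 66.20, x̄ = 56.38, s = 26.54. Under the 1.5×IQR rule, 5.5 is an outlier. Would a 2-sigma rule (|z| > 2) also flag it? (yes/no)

z = (5.5 − 56.38) / 26.54 = -1.92.
|z| = 1.92 ≤ 2.

no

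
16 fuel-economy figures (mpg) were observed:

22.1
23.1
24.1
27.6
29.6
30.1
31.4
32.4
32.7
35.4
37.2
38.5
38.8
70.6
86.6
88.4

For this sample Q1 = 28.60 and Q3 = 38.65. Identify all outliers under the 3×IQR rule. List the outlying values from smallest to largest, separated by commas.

70.6, 86.6, 88.4

IQR = Q3 − Q1 = 38.65 − 28.60 = 10.05.
Lower fence = Q1 − 3·IQR = 28.60 − 30.15 = -1.55.
Upper fence = Q3 + 3·IQR = 38.65 + 30.15 = 68.80.
70.6 > 68.80 → outlier.
86.6 > 68.80 → outlier.
88.4 > 68.80 → outlier.
All remaining values lie within [-1.55, 68.80].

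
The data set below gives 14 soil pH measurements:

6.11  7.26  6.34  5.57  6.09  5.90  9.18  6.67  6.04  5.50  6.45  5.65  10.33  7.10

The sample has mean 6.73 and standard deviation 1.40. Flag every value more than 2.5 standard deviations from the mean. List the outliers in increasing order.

Cutoffs at x̄ ± 2.5s: 6.73 ± 2.5·1.40 = [3.23, 10.23].
10.33: z = 2.57, |z| > 2.5 → outlier.
Every other value lies within [3.23, 10.23].

10.33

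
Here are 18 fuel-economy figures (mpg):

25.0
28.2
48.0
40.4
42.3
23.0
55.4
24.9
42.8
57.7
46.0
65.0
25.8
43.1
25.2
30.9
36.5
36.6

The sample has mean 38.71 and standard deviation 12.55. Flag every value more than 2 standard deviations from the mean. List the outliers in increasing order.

65.0

Cutoffs at x̄ ± 2s: 38.71 ± 2·12.55 = [13.61, 63.81].
65.0: z = 2.09, |z| > 2 → outlier.
Every other value lies within [13.61, 63.81].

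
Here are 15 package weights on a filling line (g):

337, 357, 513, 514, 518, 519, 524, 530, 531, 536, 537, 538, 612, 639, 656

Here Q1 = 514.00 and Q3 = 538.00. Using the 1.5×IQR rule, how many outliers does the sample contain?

IQR = 24.00; fences at 514.00 − 36.00 = 478.00 and 538.00 + 36.00 = 574.00.
Outside the cutoffs: 337, 357, 612, 639, 656.

5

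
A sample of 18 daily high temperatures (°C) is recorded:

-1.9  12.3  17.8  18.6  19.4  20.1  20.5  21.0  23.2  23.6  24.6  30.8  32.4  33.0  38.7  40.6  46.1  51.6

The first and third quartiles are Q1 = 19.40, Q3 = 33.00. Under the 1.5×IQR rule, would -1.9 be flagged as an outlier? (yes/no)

yes

IQR = Q3 − Q1 = 33.00 − 19.40 = 13.60.
Lower fence = Q1 − 1.5·IQR = 19.40 − 20.40 = -1.00.
Upper fence = Q3 + 1.5·IQR = 33.00 + 20.40 = 53.40.
-1.9 lies below the lower fence.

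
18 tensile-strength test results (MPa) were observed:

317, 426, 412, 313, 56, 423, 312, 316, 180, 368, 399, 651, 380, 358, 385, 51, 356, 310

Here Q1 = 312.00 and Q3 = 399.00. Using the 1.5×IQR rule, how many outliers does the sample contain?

4

IQR = 87.00; fences at 312.00 − 130.50 = 181.50 and 399.00 + 130.50 = 529.50.
Outside the cutoffs: 51, 56, 180, 651.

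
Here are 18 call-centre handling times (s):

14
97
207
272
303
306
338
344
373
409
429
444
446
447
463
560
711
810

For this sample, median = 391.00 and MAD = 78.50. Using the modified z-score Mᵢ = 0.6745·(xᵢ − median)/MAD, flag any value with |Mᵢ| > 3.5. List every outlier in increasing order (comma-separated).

810

|Mᵢ| > 3.5 ⇔ |xᵢ − 391.00| > 3.5·78.50/0.6745 = 407.34.
So outliers lie outside [-16.34, 798.34].
810: M = 3.60 → outlier.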